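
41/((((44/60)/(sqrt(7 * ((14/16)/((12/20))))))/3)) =4305 * sqrt(30)/44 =535.90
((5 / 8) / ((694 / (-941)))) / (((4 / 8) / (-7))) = 32935 / 2776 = 11.86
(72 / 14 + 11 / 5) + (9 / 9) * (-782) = -774.66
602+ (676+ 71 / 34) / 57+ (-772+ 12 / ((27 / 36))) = -91799 / 646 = -142.10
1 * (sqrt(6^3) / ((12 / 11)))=11 * sqrt(6) / 2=13.47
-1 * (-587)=587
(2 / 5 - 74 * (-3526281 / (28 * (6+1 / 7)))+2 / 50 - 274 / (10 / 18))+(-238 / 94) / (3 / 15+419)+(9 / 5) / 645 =160611525840607 / 105900400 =1516628.13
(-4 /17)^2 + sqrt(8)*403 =16 /289 + 806*sqrt(2) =1139.91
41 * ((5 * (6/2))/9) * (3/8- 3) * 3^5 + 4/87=-30337303/696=-43588.08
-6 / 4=-1.50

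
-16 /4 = -4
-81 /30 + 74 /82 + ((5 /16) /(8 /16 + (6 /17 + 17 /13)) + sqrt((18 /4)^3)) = -517763 /313240 + 27 * sqrt(2) /4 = 7.89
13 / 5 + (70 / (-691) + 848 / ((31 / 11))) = 32495863 / 107105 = 303.40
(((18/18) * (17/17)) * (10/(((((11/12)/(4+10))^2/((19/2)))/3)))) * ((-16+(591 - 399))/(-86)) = -64350720/473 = -136048.03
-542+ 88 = -454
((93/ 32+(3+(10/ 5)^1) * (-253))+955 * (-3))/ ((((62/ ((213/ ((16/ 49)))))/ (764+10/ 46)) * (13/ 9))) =-541068451749/ 23552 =-22973354.78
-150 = -150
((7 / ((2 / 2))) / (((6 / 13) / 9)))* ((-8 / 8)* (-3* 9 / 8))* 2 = 7371 / 8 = 921.38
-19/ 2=-9.50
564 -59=505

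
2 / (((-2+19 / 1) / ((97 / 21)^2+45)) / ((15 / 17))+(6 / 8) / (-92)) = 53827360 / 7597467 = 7.08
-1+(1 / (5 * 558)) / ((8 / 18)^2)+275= 1359049 / 4960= 274.00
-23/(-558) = 23/558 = 0.04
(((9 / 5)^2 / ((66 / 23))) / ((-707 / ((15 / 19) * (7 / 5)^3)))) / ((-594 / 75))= 10143 / 23219900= 0.00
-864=-864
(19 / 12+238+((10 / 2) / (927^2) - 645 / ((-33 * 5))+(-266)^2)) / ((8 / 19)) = 51005967486241 / 302483808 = 168623.79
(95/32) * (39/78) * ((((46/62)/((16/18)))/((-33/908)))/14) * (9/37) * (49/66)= -31247685/71058944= -0.44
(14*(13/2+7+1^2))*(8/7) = 232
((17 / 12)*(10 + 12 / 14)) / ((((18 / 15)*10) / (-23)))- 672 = -176773 / 252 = -701.48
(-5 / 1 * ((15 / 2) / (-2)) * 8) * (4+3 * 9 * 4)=16800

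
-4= -4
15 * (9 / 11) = 135 / 11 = 12.27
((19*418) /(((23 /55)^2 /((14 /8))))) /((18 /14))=588601475 /9522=61814.90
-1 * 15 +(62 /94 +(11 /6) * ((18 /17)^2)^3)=-13338001538 /1134465743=-11.76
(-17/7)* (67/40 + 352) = -34357/40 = -858.92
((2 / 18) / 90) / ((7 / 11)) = 11 / 5670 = 0.00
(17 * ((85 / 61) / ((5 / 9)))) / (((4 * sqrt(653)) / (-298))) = -387549 * sqrt(653) / 79666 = -124.31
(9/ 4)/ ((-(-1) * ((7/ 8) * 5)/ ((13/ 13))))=18/ 35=0.51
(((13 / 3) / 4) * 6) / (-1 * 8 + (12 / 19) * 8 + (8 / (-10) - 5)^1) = -1235 / 1662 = -0.74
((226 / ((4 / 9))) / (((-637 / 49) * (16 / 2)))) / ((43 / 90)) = -45765 / 4472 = -10.23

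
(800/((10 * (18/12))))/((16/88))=293.33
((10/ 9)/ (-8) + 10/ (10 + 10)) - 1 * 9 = -311/ 36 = -8.64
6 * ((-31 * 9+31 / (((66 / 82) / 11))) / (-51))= -868 / 51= -17.02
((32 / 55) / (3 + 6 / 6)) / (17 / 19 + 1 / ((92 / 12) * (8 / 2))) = 13984 / 89155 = 0.16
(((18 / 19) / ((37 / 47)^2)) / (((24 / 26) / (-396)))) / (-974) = 8528949 / 12667357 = 0.67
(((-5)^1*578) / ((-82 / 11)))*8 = 127160 / 41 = 3101.46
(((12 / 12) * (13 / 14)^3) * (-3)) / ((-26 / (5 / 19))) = 2535 / 104272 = 0.02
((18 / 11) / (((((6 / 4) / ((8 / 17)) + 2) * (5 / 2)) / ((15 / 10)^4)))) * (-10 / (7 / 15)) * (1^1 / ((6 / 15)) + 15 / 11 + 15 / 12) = -4920750 / 70301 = -70.00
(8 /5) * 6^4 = 10368 /5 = 2073.60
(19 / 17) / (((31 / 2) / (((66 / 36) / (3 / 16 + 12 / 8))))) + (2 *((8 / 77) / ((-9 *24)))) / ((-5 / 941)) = 4262882 / 16434495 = 0.26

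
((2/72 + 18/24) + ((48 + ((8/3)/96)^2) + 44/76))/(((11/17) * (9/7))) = 13148191/221616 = 59.33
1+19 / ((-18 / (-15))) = 101 / 6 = 16.83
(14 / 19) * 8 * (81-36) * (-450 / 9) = -252000 / 19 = -13263.16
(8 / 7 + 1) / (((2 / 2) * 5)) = 3 / 7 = 0.43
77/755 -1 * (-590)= 590.10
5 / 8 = 0.62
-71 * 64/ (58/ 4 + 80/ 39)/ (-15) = 118144/ 6455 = 18.30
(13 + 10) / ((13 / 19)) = 437 / 13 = 33.62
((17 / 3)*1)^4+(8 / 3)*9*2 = 87409 / 81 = 1079.12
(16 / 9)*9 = 16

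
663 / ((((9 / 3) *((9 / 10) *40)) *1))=221 / 36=6.14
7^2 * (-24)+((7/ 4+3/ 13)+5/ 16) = -1173.71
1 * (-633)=-633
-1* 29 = -29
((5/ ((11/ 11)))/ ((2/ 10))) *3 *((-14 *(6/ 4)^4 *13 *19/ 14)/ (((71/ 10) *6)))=-2500875/ 1136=-2201.47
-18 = -18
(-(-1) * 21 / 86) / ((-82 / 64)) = -336 / 1763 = -0.19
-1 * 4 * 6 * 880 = -21120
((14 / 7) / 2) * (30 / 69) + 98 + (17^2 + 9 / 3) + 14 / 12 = 54041 / 138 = 391.60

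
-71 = -71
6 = 6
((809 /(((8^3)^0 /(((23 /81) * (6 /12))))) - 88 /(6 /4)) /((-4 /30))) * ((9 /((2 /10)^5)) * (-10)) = 711171875 /6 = 118528645.83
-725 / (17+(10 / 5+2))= -725 / 21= -34.52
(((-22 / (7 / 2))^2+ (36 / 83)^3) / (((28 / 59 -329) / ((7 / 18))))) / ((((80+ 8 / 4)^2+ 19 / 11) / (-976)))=351317782448512 / 51656831040014109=0.01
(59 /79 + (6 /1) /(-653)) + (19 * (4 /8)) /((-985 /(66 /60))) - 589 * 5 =-2992158323083 /1016263900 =-2944.27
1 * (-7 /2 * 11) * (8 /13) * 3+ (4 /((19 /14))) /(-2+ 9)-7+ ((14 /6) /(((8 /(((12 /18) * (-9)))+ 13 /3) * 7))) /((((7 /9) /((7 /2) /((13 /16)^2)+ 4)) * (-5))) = -8757223 /112385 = -77.92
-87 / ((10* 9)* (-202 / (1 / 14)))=29 / 84840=0.00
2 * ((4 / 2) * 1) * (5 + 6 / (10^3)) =2503 / 125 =20.02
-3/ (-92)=0.03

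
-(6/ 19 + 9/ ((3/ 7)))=-405/ 19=-21.32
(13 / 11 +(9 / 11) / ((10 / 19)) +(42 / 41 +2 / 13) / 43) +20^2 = 1015403699 / 2521090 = 402.76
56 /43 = 1.30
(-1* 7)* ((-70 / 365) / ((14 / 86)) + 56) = -28014 / 73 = -383.75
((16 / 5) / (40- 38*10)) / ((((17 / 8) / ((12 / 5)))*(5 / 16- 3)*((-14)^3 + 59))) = -2048 / 1390270625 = -0.00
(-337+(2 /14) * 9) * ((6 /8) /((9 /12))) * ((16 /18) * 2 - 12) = 216200 /63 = 3431.75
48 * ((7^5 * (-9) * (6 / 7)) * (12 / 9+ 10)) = -70531776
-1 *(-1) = 1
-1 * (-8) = 8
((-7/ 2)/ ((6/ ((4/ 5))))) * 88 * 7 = -287.47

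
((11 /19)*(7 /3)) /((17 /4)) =308 /969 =0.32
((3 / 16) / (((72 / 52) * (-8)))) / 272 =-13 / 208896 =-0.00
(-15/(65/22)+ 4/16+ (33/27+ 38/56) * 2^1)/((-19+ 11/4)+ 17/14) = 3359/49257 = 0.07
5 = 5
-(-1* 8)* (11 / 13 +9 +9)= 150.77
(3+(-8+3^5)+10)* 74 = 18352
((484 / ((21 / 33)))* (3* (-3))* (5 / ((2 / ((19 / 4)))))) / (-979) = 103455 / 1246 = 83.03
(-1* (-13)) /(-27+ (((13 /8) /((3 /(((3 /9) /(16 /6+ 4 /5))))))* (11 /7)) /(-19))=-165984 /344791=-0.48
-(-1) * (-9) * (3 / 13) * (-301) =8127 / 13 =625.15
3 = 3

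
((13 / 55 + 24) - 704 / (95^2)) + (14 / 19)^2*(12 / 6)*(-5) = 97859 / 5225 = 18.73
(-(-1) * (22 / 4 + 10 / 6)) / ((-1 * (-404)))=43 / 2424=0.02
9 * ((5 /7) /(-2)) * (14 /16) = -45 /16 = -2.81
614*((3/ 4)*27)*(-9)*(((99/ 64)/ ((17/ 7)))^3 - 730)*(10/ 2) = 1051699558281687045/ 2575826944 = 408295891.43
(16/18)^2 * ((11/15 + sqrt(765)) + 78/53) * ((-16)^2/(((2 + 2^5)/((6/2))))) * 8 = 114884608/364905 + 65536 * sqrt(85)/153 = 4263.93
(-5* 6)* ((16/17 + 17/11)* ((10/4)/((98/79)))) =-150.34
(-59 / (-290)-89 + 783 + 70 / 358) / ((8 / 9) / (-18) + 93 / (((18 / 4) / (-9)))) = -2919746331 / 782283700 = -3.73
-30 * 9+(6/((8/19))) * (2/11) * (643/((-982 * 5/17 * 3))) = -29373089/108020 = -271.92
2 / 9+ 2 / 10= 19 / 45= 0.42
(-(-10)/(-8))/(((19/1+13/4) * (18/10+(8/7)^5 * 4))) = -420175/71789447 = -0.01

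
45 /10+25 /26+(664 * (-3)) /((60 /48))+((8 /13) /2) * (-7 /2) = -1589.22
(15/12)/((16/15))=75/64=1.17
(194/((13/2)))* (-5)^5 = -1212500/13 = -93269.23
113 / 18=6.28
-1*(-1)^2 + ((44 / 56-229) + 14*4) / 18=-2663 / 252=-10.57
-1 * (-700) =700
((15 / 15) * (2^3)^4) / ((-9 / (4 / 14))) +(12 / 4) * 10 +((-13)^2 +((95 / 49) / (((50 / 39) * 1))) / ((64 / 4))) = 4873069 / 70560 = 69.06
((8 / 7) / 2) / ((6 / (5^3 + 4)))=12.29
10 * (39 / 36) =65 / 6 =10.83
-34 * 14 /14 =-34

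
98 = 98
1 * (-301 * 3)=-903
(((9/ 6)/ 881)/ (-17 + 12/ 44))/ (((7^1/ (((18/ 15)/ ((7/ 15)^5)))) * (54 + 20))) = -15035625/ 1411281638704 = -0.00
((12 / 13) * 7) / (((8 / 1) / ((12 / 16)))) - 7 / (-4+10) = -175 / 312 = -0.56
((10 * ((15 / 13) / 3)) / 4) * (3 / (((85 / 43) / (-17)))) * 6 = -1935 / 13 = -148.85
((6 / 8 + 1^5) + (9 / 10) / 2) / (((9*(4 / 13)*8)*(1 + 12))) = 11 / 1440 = 0.01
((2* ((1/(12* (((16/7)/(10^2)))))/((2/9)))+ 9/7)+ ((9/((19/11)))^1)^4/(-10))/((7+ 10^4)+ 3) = -2890858161/730527397600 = -0.00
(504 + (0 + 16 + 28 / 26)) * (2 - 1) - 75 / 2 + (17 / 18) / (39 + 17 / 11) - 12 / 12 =50366089 / 104364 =482.60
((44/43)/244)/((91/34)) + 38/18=2.11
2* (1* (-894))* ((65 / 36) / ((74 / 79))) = -765115 / 222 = -3446.46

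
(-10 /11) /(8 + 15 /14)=-140 /1397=-0.10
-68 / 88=-17 / 22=-0.77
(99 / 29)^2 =9801 / 841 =11.65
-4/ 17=-0.24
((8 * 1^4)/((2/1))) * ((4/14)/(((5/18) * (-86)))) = -72/1505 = -0.05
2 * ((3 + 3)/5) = 12/5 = 2.40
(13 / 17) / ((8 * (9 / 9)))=13 / 136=0.10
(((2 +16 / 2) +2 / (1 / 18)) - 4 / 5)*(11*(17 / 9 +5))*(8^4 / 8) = 78915584 / 45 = 1753679.64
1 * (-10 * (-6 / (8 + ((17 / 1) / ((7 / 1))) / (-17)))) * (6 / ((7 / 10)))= 720 / 11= 65.45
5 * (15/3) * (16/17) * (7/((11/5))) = 14000/187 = 74.87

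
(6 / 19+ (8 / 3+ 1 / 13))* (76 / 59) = 9068 / 2301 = 3.94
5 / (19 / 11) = 55 / 19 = 2.89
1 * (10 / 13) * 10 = 100 / 13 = 7.69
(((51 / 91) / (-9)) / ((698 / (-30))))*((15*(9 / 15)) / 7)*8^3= 391680 / 222313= 1.76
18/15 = 6/5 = 1.20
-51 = -51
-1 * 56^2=-3136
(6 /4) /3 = 1 /2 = 0.50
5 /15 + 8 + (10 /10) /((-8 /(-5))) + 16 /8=10.96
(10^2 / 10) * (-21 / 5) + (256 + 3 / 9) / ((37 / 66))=15364 / 37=415.24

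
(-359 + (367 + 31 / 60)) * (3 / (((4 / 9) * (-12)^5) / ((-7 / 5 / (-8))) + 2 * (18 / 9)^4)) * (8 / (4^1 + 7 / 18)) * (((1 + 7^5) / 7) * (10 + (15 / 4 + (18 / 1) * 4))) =-3314237157 / 218408140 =-15.17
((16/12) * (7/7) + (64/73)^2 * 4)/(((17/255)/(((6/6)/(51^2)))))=352340/13860729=0.03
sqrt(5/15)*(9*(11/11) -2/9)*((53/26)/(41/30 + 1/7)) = 146545*sqrt(3)/37089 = 6.84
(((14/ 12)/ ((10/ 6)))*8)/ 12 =7/ 15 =0.47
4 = 4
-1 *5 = -5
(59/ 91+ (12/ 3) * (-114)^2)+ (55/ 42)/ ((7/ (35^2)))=28508743/ 546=52213.82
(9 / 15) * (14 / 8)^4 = 7203 / 1280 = 5.63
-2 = -2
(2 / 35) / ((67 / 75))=30 / 469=0.06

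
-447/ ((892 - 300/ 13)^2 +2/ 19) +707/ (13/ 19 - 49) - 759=-143482761173683/ 185466067713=-773.63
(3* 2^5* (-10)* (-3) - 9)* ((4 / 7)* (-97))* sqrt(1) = -1113948 / 7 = -159135.43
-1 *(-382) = 382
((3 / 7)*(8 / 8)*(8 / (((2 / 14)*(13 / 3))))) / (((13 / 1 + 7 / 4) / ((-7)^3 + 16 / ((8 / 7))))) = -94752 / 767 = -123.54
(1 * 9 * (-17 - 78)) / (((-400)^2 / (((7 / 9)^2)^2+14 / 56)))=-61427 / 18662400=-0.00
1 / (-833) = -1 / 833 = -0.00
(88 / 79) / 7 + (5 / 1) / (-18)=-1181 / 9954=-0.12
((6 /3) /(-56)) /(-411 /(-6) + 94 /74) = -0.00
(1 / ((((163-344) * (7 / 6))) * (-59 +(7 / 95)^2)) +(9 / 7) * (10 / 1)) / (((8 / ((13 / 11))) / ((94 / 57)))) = 883228370765 / 281976004156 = 3.13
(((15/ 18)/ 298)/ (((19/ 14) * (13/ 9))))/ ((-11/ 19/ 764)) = -40110/ 21307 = -1.88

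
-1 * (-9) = 9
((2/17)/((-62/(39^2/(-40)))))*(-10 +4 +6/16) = -13689/33728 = -0.41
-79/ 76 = -1.04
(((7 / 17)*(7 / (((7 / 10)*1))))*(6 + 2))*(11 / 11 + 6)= 3920 / 17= 230.59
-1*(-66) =66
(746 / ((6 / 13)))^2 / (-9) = -23512801 / 81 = -290281.49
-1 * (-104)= 104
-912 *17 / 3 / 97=-5168 / 97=-53.28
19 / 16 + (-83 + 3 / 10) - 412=-39481 / 80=-493.51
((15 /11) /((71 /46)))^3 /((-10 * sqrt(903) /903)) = -32850900 * sqrt(903) /476379541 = -2.07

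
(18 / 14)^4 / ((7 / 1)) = 0.39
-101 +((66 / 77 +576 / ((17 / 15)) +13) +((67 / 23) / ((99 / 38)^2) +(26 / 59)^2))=39379400593514 / 93378998097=421.72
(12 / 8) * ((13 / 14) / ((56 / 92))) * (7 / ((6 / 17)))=45.38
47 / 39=1.21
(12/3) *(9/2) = 18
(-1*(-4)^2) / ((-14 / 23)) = 184 / 7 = 26.29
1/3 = 0.33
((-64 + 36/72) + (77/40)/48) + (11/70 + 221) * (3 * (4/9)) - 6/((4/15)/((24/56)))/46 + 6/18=14314729/61824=231.54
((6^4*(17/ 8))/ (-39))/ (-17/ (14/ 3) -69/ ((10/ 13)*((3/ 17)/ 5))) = 189/ 6812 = 0.03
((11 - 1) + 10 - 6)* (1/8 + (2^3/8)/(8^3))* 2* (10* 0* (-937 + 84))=0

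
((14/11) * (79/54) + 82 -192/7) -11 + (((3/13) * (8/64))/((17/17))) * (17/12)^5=30286887517/664215552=45.60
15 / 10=3 / 2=1.50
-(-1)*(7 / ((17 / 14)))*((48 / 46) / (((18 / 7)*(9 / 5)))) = 13720 / 10557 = 1.30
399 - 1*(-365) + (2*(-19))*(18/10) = 3478/5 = 695.60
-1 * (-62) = 62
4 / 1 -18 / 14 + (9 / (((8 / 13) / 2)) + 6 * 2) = 1231 / 28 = 43.96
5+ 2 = 7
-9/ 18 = -1/ 2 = -0.50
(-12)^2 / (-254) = -72 / 127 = -0.57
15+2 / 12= 91 / 6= 15.17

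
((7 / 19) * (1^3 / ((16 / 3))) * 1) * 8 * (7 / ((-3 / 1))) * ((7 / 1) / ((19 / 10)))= -1715 / 361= -4.75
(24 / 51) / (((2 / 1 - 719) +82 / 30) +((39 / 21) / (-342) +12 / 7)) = -95760 / 144998389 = -0.00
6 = 6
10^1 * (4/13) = 40/13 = 3.08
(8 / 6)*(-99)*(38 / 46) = -109.04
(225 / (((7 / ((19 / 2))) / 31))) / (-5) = -26505 / 14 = -1893.21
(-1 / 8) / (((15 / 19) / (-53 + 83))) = -19 / 4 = -4.75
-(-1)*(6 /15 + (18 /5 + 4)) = 8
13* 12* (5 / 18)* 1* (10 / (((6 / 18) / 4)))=5200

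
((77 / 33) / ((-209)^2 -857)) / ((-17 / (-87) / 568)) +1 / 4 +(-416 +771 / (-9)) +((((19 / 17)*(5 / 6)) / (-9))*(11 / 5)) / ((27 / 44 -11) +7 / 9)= -2082682679729 / 4155105660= -501.23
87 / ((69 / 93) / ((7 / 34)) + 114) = 651 / 880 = 0.74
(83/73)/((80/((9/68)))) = 0.00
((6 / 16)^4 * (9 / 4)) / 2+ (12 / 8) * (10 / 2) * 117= 28754649 / 32768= 877.52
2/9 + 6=56/9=6.22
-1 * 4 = -4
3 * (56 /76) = 42 /19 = 2.21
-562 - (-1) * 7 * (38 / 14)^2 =-3573 / 7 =-510.43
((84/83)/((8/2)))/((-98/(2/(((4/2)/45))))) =-135/1162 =-0.12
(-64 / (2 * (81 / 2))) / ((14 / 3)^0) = -64 / 81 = -0.79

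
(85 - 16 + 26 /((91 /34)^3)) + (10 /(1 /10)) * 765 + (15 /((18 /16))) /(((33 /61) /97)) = 453136458829 /5738733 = 78961.06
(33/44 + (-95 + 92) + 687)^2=7502121/16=468882.56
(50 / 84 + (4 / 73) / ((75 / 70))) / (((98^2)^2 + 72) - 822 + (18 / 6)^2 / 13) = 42939 / 6127241910370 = 0.00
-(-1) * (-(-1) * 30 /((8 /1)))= 3.75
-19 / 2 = -9.50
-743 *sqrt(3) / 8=-160.86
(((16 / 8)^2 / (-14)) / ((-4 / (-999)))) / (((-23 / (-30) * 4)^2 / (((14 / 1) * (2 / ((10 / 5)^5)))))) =-224775 / 33856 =-6.64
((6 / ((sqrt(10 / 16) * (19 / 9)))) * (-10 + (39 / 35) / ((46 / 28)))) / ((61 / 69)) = -347328 * sqrt(10) / 28975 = -37.91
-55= -55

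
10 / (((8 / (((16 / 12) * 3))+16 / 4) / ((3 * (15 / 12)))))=6.25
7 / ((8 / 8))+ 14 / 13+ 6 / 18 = 8.41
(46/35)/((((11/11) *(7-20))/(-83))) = 8.39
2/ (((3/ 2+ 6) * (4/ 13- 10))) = -26/ 945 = -0.03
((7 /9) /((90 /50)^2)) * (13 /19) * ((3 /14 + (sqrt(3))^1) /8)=325 /73872 + 2275 * sqrt(3) /110808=0.04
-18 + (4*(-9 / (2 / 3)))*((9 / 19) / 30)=-18.85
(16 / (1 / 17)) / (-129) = -272 / 129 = -2.11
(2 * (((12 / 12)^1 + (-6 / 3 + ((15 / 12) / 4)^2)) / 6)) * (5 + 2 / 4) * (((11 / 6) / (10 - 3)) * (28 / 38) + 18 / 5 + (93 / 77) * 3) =-27973 / 2280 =-12.27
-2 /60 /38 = -1 /1140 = -0.00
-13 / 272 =-0.05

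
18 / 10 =9 / 5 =1.80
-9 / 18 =-1 / 2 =-0.50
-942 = -942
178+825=1003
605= 605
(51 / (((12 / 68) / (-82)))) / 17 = -1394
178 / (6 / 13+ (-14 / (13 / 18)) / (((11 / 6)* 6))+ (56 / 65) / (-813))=-136.74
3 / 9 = 1 / 3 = 0.33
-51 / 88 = -0.58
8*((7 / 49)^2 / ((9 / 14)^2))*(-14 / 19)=-448 / 1539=-0.29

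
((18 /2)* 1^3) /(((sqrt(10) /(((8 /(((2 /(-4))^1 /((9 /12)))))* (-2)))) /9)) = 972* sqrt(10) /5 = 614.75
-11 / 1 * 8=-88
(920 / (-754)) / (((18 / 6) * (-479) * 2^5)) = 0.00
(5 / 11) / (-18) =-5 / 198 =-0.03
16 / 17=0.94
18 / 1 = 18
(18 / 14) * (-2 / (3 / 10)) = -60 / 7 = -8.57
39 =39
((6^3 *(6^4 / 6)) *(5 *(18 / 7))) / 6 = 699840 / 7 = 99977.14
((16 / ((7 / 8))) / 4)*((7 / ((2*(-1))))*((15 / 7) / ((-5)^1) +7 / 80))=191 / 35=5.46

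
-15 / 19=-0.79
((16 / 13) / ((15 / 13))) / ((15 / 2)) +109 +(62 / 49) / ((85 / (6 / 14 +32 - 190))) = 140114497 / 1311975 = 106.80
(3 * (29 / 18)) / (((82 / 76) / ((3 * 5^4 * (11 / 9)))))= 3788125 / 369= 10265.92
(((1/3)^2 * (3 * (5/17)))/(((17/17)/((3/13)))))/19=5/4199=0.00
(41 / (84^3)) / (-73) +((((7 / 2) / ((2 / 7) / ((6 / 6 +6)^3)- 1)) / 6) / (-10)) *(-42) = -1272591842147 / 518992367040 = -2.45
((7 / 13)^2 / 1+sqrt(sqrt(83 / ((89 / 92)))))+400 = 403.33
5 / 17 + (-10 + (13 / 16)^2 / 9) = -377287 / 39168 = -9.63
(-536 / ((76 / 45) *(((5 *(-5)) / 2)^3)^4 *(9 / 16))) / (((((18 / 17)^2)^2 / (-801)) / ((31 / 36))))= 31619291981824 / 1486051082611083984375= 0.00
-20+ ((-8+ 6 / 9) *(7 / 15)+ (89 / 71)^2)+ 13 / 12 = -18844081 / 907380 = -20.77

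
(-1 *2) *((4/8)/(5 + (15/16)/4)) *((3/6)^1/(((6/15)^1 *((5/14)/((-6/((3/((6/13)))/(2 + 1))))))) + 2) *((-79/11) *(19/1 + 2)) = -2123520/9581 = -221.64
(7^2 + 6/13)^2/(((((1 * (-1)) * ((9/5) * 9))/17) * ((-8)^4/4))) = -35143165/14017536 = -2.51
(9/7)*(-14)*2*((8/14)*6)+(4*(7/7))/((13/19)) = -117.58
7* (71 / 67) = 497 / 67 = 7.42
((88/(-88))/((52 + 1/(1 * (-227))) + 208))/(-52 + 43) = 227/531171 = 0.00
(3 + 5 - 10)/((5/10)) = -4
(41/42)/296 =41/12432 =0.00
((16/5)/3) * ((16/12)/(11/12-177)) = -0.01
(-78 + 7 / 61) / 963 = -4751 / 58743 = -0.08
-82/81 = -1.01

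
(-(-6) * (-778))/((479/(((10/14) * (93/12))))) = -180885/3353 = -53.95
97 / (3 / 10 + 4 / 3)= 2910 / 49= 59.39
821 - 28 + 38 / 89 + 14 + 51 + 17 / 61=4661913 / 5429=858.71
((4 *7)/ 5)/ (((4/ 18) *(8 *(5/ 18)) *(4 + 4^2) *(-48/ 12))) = -567/ 4000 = -0.14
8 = 8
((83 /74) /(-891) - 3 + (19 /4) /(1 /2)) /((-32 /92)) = -1231903 /65934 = -18.68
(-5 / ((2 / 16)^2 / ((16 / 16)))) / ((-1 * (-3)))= -320 / 3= -106.67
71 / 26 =2.73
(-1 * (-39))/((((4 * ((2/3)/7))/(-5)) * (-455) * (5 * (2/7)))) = 63/80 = 0.79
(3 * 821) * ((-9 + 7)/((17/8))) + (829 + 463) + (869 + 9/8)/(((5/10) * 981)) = -68331919/66708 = -1024.34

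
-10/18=-5/9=-0.56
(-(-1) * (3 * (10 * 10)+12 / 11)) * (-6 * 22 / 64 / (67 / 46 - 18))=28566 / 761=37.54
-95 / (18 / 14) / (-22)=665 / 198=3.36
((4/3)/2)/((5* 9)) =0.01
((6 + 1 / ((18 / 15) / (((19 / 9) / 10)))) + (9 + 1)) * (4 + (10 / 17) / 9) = 543317 / 8262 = 65.76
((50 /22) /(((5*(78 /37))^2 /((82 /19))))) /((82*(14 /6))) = 1369 /2966964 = 0.00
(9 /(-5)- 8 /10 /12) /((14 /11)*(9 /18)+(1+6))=-11 /45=-0.24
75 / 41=1.83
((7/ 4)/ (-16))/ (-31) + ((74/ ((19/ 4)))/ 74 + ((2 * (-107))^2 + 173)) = 1732855493/ 37696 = 45969.21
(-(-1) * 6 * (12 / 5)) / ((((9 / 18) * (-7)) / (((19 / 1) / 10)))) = -1368 / 175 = -7.82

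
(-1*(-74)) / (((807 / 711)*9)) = 5846 / 807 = 7.24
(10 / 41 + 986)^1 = 40436 / 41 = 986.24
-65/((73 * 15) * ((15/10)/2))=-52/657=-0.08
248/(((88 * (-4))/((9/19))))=-279/836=-0.33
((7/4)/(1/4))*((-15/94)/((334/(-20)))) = 525/7849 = 0.07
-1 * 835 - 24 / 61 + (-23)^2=-306.39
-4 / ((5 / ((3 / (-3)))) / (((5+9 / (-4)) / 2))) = 11 / 10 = 1.10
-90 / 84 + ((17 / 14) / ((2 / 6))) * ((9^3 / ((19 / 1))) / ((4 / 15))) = 556545 / 1064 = 523.07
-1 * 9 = -9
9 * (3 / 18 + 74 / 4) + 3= 171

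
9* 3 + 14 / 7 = 29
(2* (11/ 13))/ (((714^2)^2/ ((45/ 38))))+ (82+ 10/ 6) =596760072011431/ 7132590502128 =83.67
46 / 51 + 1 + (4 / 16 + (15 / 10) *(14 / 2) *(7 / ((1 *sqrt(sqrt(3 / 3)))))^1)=15433 / 204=75.65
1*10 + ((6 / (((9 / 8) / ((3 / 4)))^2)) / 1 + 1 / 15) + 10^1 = 22.73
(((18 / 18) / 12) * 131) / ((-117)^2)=131 / 164268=0.00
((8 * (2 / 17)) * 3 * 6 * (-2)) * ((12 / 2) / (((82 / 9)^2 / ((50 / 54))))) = -64800 / 28577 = -2.27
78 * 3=234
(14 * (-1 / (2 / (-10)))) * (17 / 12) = 595 / 6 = 99.17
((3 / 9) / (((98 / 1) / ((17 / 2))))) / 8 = 17 / 4704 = 0.00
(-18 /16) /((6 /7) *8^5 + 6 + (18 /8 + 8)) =-63 /1573774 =-0.00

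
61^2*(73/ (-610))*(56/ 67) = -124684/ 335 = -372.19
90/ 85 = 1.06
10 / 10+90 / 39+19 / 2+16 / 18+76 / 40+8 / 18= 3128 / 195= 16.04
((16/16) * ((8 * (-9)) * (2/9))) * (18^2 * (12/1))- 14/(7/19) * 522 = -82044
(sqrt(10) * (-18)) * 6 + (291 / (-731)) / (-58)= -341.52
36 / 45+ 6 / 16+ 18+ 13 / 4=897 / 40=22.42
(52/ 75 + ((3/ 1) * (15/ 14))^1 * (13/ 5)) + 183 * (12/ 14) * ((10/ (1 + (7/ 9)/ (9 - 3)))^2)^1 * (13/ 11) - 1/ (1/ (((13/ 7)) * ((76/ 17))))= 174006678521/ 11977350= 14527.98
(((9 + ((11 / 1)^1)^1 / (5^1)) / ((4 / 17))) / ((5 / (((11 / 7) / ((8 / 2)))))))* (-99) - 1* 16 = -19313 / 50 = -386.26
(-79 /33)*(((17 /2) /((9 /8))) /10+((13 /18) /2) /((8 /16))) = -10507 /2970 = -3.54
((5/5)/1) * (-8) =-8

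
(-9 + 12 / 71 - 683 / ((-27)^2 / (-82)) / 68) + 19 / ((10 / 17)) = 108222812 / 4399515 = 24.60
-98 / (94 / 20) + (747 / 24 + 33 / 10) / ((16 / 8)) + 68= 241999 / 3760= 64.36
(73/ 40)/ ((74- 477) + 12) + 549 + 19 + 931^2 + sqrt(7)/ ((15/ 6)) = 2 * sqrt(7)/ 5 + 13565025487/ 15640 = 867330.05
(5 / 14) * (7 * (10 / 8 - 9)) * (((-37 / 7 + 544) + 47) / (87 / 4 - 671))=317750 / 18179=17.48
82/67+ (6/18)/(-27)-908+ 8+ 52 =-846.79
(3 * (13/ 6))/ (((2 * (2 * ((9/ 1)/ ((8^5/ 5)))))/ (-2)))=-106496/ 45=-2366.58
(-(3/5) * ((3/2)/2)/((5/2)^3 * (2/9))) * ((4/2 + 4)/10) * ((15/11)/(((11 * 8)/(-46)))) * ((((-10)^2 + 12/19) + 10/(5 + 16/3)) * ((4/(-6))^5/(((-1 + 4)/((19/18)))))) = -5505464/21099375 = -0.26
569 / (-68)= -569 / 68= -8.37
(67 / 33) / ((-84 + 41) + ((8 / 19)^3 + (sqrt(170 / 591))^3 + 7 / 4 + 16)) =-87364130172101253324 / 1083257148862442938901 - 1689007346627680*sqrt(100470) / 1083257148862442938901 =-0.08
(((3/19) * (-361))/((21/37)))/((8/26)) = -9139/28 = -326.39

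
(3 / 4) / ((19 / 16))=12 / 19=0.63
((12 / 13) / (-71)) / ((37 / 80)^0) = -0.01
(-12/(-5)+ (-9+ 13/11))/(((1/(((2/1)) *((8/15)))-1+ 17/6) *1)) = -1.96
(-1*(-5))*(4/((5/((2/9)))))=8/9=0.89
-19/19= -1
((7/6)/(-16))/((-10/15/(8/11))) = 7/88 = 0.08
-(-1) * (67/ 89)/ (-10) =-67/ 890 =-0.08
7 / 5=1.40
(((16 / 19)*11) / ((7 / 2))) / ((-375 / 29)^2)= 296032 / 18703125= 0.02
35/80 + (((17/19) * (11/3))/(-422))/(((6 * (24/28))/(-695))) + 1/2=3443155/1731888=1.99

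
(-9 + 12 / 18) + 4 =-13 / 3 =-4.33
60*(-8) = -480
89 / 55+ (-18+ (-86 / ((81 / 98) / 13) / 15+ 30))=-1023197 / 13365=-76.56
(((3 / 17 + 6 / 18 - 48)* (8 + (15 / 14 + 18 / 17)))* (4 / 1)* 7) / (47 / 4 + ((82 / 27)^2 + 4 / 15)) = -56759376240 / 89498387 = -634.19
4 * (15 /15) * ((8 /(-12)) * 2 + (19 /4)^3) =20321 /48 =423.35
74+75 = 149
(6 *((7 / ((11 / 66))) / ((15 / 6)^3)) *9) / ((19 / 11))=199584 / 2375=84.04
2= 2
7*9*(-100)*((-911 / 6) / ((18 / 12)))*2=1275400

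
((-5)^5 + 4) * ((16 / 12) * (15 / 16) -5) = 46815 / 4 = 11703.75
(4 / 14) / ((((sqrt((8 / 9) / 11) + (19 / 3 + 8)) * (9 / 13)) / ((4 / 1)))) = 49192 / 426951 - 208 * sqrt(22) / 426951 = 0.11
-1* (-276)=276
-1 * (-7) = 7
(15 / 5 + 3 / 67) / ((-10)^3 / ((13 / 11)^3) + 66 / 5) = -1120470 / 218084933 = -0.01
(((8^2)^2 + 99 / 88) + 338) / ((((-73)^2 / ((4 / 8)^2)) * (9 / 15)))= 59135 / 170528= 0.35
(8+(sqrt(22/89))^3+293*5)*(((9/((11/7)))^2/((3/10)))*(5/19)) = 42386.72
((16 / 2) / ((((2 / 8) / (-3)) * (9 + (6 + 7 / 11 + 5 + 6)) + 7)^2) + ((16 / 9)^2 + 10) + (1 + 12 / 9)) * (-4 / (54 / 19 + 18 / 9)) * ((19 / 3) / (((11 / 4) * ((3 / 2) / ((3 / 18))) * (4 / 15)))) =-922323966635 / 73435620357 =-12.56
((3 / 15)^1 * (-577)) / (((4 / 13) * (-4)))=93.76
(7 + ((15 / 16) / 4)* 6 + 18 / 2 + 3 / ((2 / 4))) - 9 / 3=653 / 32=20.41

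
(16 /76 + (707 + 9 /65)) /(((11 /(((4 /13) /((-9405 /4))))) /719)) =-101511296 /16777475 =-6.05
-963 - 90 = -1053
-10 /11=-0.91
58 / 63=0.92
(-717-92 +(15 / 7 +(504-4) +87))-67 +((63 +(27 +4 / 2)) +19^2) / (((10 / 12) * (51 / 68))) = 15328 / 35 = 437.94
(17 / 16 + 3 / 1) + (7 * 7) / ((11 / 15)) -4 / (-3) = 38129 / 528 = 72.21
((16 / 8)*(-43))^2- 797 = 6599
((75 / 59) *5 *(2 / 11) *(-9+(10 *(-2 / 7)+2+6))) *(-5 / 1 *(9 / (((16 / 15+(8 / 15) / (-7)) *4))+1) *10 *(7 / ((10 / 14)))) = 482304375 / 67496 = 7145.67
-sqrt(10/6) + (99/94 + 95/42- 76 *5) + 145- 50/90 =-687664/2961- sqrt(15)/3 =-233.53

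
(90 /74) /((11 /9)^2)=3645 /4477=0.81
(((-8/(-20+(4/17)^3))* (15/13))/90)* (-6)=-9826/319137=-0.03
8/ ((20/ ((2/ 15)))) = 4/ 75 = 0.05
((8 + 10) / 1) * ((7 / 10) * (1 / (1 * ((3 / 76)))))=1596 / 5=319.20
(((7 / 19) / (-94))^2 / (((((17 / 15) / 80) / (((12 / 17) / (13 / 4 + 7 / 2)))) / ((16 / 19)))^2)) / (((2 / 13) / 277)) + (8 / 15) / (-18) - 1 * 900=-2917966898471202976 / 3245933167969815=-898.96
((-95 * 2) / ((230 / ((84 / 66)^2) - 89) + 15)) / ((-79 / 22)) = 409640 / 526377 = 0.78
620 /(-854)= -0.73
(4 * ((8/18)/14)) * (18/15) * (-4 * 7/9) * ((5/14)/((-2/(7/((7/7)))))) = 16/27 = 0.59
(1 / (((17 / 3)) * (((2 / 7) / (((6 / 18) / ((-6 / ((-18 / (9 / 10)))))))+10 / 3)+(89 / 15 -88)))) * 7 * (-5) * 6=0.47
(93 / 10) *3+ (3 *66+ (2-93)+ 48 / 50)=6793 / 50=135.86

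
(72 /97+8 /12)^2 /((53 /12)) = 672400 /1496031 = 0.45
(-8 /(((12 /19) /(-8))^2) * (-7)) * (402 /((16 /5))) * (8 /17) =27089440 /51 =531165.49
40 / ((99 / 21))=280 / 33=8.48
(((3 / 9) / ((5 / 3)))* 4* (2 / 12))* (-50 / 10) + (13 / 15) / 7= -19 / 35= -0.54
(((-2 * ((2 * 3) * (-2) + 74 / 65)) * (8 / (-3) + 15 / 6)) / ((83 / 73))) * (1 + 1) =-103076 / 16185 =-6.37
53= 53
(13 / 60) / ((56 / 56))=13 / 60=0.22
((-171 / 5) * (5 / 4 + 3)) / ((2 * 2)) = -2907 / 80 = -36.34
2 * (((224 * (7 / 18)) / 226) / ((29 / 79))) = 61936 / 29493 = 2.10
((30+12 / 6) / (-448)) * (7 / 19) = -1 / 38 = -0.03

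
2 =2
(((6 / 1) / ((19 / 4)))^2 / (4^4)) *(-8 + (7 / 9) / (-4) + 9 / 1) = 29 / 5776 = 0.01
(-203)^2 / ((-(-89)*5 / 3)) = 123627 / 445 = 277.81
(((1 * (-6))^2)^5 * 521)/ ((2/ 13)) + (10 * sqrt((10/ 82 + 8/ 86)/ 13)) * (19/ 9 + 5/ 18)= 5 * sqrt(8686301)/ 4797 + 204768705024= 204768705027.07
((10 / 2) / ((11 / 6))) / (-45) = -2 / 33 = -0.06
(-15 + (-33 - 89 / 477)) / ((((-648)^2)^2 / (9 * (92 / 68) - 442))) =167951395 / 1429773764972544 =0.00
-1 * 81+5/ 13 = -1048/ 13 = -80.62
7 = 7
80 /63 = 1.27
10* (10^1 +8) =180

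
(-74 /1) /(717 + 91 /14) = -148 /1447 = -0.10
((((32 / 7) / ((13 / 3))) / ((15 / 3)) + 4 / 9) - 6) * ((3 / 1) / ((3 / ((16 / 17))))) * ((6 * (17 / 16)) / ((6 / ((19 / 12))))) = -207917 / 24570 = -8.46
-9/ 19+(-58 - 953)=-1011.47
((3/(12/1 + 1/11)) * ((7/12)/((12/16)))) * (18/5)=66/95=0.69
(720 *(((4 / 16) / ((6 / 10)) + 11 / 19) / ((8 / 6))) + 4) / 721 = 10291 / 13699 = 0.75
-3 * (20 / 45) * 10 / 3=-40 / 9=-4.44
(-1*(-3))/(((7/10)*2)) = 15/7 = 2.14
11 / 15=0.73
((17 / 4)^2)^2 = 83521 / 256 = 326.25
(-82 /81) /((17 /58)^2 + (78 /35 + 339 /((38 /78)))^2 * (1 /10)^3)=-30496720450000 /14682487969502019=-0.00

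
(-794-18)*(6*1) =-4872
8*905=7240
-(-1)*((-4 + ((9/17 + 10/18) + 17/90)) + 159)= 239099/1530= 156.27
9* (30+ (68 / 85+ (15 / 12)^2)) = 23301 / 80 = 291.26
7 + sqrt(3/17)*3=3*sqrt(51)/17 + 7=8.26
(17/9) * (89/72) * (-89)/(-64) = 134657/41472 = 3.25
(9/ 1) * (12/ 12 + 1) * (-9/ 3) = -54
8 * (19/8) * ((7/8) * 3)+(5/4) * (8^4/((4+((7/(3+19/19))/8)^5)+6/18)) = 4297235560923/3490064296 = 1231.28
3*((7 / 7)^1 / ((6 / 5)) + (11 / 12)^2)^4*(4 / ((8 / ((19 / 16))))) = 64094648659 / 4586471424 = 13.97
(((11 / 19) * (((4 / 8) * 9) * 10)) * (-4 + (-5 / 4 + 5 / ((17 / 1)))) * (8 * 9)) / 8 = -1501335 / 1292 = -1162.02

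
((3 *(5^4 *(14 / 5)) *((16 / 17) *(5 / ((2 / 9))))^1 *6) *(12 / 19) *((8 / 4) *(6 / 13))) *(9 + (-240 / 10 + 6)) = -14696640000 / 4199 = -3500033.34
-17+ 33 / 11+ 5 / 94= -1311 / 94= -13.95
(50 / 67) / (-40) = -5 / 268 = -0.02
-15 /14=-1.07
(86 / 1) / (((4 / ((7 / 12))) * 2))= 301 / 48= 6.27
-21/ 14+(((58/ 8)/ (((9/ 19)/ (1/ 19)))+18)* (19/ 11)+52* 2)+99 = 92657/ 396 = 233.98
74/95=0.78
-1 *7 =-7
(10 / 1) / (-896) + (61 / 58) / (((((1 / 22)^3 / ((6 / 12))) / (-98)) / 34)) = -242393457297 / 12992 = -18657131.87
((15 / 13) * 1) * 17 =255 / 13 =19.62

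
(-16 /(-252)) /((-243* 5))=-4 /76545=-0.00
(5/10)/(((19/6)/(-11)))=-33/19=-1.74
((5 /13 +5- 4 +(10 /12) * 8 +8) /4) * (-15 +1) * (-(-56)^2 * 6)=13741952 /13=1057073.23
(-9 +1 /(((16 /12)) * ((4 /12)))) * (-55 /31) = 1485 /124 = 11.98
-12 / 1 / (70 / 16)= -2.74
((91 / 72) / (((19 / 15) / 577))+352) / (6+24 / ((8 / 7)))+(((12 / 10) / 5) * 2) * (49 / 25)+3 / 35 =1906123817 / 53865000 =35.39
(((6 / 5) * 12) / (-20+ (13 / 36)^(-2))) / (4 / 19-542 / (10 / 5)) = 19266 / 4467575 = 0.00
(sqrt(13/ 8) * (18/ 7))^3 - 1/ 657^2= -1/ 431649+ 9477 * sqrt(26)/ 1372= 35.22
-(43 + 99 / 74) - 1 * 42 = -6389 / 74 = -86.34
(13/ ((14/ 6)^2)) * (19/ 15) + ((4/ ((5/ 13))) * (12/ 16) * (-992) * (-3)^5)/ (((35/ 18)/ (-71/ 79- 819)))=-76725619453353/ 96775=-792824794.14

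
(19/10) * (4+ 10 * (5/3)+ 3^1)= 1349/30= 44.97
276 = 276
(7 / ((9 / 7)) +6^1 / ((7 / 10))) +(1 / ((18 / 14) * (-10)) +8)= 4607 / 210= 21.94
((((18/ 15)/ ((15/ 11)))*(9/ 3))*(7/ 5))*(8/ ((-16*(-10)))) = 231/ 1250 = 0.18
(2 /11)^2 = 4 /121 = 0.03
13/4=3.25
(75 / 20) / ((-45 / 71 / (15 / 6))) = -355 / 24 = -14.79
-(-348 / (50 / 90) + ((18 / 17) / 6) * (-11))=53409 / 85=628.34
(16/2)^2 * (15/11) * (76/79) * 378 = 27578880/869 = 31736.34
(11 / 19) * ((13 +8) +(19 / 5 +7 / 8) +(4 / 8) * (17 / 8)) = 15.48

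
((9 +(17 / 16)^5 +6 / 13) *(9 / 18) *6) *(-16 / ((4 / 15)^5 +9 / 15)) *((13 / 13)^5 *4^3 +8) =-3022837002590625 / 48631291904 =-62158.27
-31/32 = -0.97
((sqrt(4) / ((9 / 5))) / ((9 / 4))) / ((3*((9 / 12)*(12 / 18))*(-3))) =-80 / 729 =-0.11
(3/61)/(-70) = -3/4270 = -0.00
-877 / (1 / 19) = -16663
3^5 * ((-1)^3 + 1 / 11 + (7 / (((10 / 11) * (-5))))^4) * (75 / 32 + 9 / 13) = 99494818762959 / 28600000000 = 3478.84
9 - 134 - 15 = -140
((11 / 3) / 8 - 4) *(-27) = 765 / 8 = 95.62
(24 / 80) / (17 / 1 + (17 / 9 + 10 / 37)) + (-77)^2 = 378271199 / 63800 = 5929.02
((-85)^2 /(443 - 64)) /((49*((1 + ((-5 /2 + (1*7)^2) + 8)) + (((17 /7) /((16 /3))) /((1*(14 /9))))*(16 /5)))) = 36125 /5240433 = 0.01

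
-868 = -868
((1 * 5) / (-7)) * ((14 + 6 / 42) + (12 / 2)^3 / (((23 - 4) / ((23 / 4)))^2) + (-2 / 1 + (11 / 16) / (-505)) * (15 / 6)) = -20.66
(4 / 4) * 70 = 70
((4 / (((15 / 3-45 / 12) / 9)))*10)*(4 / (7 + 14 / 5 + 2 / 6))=2160 / 19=113.68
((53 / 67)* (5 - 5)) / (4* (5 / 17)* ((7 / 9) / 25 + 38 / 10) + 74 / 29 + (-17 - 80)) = 0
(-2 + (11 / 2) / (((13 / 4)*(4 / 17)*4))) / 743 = -21 / 77272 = -0.00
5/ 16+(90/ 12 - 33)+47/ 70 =-13729/ 560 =-24.52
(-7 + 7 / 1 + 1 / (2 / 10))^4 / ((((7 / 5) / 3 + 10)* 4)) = 9375 / 628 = 14.93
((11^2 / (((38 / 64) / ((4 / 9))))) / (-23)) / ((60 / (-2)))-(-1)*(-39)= -2293061 / 58995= -38.87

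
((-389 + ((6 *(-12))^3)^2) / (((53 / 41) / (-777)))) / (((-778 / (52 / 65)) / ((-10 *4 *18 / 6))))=-213030158390234640 / 20617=-10332742804008.08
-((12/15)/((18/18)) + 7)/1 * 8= -312/5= -62.40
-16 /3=-5.33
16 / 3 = 5.33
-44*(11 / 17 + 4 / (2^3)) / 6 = -143 / 17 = -8.41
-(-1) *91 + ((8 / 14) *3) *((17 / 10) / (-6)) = 3168 / 35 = 90.51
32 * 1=32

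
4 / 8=1 / 2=0.50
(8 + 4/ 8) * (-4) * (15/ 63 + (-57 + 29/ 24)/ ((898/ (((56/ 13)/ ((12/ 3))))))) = -219521/ 37716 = -5.82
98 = 98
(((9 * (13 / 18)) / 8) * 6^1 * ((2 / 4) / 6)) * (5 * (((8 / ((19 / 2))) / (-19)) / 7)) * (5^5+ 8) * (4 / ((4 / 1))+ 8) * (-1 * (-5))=-9164025 / 5054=-1813.22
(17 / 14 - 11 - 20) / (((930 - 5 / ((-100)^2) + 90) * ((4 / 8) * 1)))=-834000 / 14279993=-0.06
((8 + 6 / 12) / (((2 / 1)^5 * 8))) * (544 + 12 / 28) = 64787 / 3584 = 18.08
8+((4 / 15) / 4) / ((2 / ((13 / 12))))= 2893 / 360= 8.04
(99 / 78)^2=1089 / 676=1.61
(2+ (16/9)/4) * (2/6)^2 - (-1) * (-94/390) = 161/5265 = 0.03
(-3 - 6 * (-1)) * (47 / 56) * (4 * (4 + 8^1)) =846 / 7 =120.86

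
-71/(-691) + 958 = 662049/691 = 958.10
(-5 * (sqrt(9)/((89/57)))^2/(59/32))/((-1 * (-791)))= -4678560/369665149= -0.01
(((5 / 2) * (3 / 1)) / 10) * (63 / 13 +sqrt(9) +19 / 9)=1165 / 156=7.47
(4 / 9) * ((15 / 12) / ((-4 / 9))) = -5 / 4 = -1.25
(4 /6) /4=1 /6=0.17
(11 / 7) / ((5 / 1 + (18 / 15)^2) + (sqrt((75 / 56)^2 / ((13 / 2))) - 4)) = 4440800 / 6575749 - 187500 * sqrt(26) / 6575749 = 0.53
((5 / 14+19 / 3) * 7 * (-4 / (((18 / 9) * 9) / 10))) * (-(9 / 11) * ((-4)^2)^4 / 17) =184156160 / 561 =328264.10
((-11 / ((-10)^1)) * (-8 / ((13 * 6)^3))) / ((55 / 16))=-8 / 1482975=-0.00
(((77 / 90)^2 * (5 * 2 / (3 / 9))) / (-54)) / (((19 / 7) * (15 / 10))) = -41503 / 415530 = -0.10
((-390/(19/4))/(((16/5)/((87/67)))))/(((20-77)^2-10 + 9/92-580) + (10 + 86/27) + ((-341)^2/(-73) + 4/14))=-53835204150/1744597612981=-0.03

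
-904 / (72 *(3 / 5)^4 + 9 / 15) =-565000 / 6207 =-91.03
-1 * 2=-2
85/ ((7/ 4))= 340/ 7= 48.57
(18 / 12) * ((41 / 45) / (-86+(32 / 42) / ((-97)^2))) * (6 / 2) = -8101149 / 169926380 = -0.05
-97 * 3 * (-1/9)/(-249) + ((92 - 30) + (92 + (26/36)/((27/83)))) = 6296371/40338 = 156.09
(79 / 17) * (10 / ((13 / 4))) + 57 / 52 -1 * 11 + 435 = 388425 / 884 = 439.39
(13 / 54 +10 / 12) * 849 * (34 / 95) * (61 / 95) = 209.56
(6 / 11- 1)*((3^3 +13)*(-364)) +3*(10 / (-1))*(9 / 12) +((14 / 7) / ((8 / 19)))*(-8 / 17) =2465949 / 374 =6593.45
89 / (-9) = -89 / 9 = -9.89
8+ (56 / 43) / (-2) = 316 / 43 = 7.35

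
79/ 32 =2.47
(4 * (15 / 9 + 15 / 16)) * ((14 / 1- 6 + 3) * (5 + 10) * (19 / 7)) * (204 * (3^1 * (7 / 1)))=19985625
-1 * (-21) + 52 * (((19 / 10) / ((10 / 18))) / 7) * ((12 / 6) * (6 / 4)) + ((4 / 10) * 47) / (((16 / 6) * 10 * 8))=1089819 / 11200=97.31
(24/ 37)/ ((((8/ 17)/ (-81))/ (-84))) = 347004/ 37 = 9378.49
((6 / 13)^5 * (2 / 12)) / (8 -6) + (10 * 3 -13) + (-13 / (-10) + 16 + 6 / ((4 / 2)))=138498769 / 3712930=37.30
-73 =-73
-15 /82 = -0.18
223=223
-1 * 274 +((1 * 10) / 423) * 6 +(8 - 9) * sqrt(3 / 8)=-38614 / 141 - sqrt(6) / 4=-274.47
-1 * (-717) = 717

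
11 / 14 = 0.79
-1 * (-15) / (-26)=-15 / 26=-0.58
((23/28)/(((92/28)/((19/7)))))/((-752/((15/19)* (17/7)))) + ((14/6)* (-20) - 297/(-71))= -1333804523/31394496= -42.49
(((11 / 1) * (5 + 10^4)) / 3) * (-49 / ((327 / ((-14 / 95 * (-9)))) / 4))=-60398184 / 2071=-29163.78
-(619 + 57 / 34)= -21103 / 34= -620.68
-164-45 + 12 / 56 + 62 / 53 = -154051 / 742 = -207.62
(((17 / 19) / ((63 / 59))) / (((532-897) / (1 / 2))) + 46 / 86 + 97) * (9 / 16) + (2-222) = -165.14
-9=-9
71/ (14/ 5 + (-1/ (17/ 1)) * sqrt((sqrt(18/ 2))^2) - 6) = -6035/ 287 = -21.03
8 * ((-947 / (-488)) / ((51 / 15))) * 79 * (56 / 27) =20947640 / 27999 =748.16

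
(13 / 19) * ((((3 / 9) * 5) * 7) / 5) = 91 / 57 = 1.60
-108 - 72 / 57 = -2076 / 19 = -109.26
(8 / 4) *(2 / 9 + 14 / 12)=25 / 9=2.78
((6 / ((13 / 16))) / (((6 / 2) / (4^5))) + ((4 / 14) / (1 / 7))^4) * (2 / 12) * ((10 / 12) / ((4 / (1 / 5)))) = 229 / 13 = 17.62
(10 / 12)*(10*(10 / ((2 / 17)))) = 708.33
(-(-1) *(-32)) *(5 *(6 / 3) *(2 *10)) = -6400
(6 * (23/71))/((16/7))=0.85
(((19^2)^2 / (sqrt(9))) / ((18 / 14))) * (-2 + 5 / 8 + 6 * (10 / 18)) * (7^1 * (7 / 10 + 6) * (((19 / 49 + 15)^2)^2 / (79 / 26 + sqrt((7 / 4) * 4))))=17027579025475588225006 / 71900598105 - 5604013350156522706964 * sqrt(7) / 71900598105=30608276079.45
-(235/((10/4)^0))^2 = -55225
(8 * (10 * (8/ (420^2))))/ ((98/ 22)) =88/ 108045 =0.00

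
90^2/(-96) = -84.38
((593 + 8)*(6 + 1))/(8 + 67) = 56.09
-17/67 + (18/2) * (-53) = -31976/67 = -477.25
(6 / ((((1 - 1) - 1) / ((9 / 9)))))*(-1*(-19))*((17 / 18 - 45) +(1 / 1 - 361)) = 46062.33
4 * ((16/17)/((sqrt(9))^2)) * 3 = 64/51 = 1.25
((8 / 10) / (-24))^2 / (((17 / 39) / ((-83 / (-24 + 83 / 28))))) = 7553 / 750975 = 0.01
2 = 2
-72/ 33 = -24/ 11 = -2.18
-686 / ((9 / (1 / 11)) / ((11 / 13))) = -686 / 117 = -5.86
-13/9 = -1.44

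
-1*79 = -79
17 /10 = 1.70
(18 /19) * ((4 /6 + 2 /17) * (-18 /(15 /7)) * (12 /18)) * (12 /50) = -8064 /8075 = -1.00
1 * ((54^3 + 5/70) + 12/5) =11022653/70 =157466.47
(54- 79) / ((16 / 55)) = -1375 / 16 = -85.94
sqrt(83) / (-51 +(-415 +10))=-sqrt(83) / 456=-0.02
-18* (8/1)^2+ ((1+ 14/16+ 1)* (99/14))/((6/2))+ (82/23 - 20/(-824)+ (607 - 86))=-164671505/265328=-620.63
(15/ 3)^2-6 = 19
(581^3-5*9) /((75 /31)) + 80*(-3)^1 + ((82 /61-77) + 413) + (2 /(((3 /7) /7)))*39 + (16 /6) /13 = 4821370725268 /59475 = 81065501.90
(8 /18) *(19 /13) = 76 /117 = 0.65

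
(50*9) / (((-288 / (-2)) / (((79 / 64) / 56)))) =1975 / 28672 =0.07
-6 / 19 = -0.32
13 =13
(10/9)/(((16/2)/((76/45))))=19/81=0.23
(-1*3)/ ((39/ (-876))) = 876/ 13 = 67.38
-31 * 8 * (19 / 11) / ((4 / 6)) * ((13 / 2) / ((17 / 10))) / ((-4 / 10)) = 1148550 / 187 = 6141.98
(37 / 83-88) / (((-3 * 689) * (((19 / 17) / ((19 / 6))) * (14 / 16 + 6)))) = 38012 / 2177505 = 0.02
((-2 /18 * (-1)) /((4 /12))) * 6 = 2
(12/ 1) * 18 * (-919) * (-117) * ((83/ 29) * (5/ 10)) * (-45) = -43372627740/ 29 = -1495607853.10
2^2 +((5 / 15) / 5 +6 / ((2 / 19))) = 916 / 15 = 61.07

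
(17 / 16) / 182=17 / 2912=0.01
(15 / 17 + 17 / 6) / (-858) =-379 / 87516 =-0.00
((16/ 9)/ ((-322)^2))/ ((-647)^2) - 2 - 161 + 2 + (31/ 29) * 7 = -434768407504336/ 2832049375029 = -153.52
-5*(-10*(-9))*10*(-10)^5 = 450000000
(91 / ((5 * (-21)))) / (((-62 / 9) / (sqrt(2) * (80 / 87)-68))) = -1326 / 155+104 * sqrt(2) / 899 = -8.39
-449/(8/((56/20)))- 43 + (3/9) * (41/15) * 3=-2369/12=-197.42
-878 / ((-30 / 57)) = 8341 / 5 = 1668.20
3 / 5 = 0.60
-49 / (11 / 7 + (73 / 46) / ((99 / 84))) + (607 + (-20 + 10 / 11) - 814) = -41419668 / 170533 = -242.88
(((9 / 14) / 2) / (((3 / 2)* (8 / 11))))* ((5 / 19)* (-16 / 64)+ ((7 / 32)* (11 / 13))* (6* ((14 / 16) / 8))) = 464739 / 28327936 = 0.02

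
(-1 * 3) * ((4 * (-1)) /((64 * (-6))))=-0.03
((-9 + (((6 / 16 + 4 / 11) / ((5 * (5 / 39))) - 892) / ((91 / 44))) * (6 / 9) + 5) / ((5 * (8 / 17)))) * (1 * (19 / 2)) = -128370859 / 109200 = -1175.56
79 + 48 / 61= 4867 / 61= 79.79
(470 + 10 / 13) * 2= 12240 / 13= 941.54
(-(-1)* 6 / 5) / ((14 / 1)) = 3 / 35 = 0.09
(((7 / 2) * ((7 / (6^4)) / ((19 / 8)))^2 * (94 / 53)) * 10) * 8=322420 / 125531613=0.00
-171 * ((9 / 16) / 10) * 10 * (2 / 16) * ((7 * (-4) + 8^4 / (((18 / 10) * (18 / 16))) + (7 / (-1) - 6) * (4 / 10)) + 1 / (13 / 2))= -23922.67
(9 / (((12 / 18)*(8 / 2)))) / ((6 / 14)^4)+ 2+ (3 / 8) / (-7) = 8567 / 84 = 101.99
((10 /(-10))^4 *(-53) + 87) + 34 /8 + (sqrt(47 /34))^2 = 39.63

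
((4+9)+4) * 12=204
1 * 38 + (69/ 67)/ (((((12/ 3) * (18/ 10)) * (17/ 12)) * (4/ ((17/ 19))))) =193611/ 5092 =38.02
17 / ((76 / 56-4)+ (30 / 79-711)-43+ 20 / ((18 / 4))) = -169218 / 7483603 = -0.02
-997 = -997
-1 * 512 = -512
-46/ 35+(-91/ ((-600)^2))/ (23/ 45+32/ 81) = -27016933/ 20552000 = -1.31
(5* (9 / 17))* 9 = 23.82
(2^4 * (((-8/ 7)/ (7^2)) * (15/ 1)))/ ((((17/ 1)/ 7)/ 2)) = -3840/ 833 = -4.61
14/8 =7/4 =1.75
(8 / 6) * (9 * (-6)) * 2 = -144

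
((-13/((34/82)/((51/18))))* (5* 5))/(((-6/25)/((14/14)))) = 333125/36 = 9253.47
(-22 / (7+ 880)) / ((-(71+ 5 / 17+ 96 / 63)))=3927 / 11529226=0.00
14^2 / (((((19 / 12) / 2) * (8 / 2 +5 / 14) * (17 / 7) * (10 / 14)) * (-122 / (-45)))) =14521248 / 1201883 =12.08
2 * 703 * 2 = 2812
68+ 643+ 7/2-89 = 1251/2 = 625.50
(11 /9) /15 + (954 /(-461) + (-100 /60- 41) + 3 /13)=-35941322 /809055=-44.42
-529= -529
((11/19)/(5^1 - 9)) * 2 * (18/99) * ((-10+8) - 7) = 9/19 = 0.47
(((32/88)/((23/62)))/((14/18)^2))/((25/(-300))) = -241056/12397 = -19.44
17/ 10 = 1.70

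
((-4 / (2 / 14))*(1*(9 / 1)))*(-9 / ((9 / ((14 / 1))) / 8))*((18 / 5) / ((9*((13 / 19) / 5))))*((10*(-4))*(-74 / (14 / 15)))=261645784.62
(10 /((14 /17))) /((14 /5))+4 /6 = 1471 /294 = 5.00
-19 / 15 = -1.27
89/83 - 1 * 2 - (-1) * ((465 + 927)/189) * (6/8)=4.60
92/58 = 46/29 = 1.59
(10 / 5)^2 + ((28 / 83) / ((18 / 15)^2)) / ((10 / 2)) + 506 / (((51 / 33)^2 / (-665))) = -30413447983 / 215883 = -140879.31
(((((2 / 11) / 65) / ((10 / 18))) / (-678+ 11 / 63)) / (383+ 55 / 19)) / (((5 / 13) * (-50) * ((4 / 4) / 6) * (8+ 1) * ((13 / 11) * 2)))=1197 / 4239874112500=0.00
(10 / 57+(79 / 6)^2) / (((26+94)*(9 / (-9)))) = -118699 / 82080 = -1.45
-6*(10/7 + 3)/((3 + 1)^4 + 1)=-186/1799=-0.10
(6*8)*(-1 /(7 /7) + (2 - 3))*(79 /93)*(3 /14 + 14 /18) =-158000 /1953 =-80.90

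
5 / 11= 0.45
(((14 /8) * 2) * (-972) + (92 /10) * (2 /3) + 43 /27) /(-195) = 458227 /26325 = 17.41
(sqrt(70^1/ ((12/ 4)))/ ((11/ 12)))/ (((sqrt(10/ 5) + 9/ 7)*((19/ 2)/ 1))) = 0.21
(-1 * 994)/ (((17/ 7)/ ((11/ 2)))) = -38269/ 17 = -2251.12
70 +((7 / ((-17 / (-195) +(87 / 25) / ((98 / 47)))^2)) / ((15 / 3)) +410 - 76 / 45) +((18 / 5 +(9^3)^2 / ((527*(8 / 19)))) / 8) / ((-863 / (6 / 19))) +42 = 520.66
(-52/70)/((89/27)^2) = -0.07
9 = 9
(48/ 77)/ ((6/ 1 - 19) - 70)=-48/ 6391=-0.01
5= 5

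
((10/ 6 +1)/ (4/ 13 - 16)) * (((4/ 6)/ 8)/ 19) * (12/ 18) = -13/ 26163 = -0.00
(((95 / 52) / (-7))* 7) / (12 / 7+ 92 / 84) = -1995 / 3068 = -0.65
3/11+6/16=57/88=0.65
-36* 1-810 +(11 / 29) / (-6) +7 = -145997 / 174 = -839.06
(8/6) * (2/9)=8/27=0.30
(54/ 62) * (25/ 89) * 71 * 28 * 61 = 81855900/ 2759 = 29668.68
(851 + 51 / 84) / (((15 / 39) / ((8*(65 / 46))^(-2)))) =2522801 / 145600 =17.33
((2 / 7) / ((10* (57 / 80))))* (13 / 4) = 52 / 399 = 0.13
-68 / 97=-0.70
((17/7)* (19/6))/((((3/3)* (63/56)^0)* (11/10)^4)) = 1615000/307461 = 5.25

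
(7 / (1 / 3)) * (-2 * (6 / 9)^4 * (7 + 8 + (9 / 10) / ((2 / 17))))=-8456 / 45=-187.91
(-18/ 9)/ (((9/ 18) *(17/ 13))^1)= -52/ 17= -3.06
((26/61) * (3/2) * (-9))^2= 123201/3721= 33.11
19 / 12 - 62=-60.42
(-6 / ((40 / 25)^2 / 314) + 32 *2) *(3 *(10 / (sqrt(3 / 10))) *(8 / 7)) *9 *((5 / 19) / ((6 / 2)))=-806325 *sqrt(30) / 133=-33206.19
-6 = -6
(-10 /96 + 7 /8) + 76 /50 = 2749 /1200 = 2.29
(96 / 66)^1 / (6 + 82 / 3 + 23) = 48 / 1859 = 0.03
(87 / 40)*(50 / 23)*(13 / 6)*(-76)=-35815 / 46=-778.59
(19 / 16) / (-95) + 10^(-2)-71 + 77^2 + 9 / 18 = 2343399 / 400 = 5858.50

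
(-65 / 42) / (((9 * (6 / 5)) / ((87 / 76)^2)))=-273325 / 1455552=-0.19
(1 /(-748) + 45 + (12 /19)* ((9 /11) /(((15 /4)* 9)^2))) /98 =431681027 /940123800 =0.46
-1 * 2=-2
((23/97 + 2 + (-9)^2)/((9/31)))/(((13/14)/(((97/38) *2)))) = 3504116/2223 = 1576.30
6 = 6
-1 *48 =-48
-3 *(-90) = 270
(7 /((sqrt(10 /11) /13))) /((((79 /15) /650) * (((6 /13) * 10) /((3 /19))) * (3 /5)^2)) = 1922375 * sqrt(110) /18012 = 1119.37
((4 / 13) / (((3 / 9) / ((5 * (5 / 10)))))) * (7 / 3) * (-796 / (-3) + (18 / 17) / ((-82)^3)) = 130569455135 / 91389246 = 1428.72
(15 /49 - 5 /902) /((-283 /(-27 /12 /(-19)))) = -0.00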